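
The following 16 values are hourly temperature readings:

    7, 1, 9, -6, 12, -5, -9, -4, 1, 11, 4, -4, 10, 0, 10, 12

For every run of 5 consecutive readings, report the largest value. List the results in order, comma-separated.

12, 12, 12, 12, 12, 11, 11, 11, 11, 11, 10, 12

[7, 1, 9, -6, 12] → max 12
[1, 9, -6, 12, -5] → max 12
[9, -6, 12, -5, -9] → max 12
[-6, 12, -5, -9, -4] → max 12
[12, -5, -9, -4, 1] → max 12
[-5, -9, -4, 1, 11] → max 11
[-9, -4, 1, 11, 4] → max 11
[-4, 1, 11, 4, -4] → max 11
[1, 11, 4, -4, 10] → max 11
[11, 4, -4, 10, 0] → max 11
[4, -4, 10, 0, 10] → max 10
[-4, 10, 0, 10, 12] → max 12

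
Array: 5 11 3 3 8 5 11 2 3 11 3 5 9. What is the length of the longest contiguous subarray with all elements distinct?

5

[5] len 1
[5, 11] len 2
[5, 11, 3] len 3
[3] len 1
[3, 8] len 2
[3, 8, 5] len 3
[3, 8, 5, 11] len 4
[3, 8, 5, 11, 2] len 5
[8, 5, 11, 2, 3] len 5
[2, 3, 11] len 3
[11, 3] len 2
[11, 3, 5] len 3
[11, 3, 5, 9] len 4
Longest all-distinct length: 5.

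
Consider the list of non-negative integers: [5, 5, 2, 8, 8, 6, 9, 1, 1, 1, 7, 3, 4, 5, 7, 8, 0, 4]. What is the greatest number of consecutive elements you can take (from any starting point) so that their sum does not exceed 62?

[5] sum 5 len 1
[5, 5] sum 10 len 2
[5, 5, 2] sum 12 len 3
[5, 5, 2, 8] sum 20 len 4
[5, 5, 2, 8, 8] sum 28 len 5
[5, 5, 2, 8, 8, 6] sum 34 len 6
[5, 5, 2, 8, 8, 6, 9] sum 43 len 7
[5, 5, 2, 8, 8, 6, 9, 1] sum 44 len 8
[5, 5, 2, 8, 8, 6, 9, 1, 1] sum 45 len 9
[5, 5, 2, 8, 8, 6, 9, 1, 1, 1] sum 46 len 10
[5, 5, 2, 8, 8, 6, 9, 1, 1, 1, 7] sum 53 len 11
[5, 5, 2, 8, 8, 6, 9, 1, 1, 1, 7, 3] sum 56 len 12
[5, 5, 2, 8, 8, 6, 9, 1, 1, 1, 7, 3, 4] sum 60 len 13
[5, 2, 8, 8, 6, 9, 1, 1, 1, 7, 3, 4, 5] sum 60 len 13
[2, 8, 8, 6, 9, 1, 1, 1, 7, 3, 4, 5, 7] sum 62 len 13
[8, 6, 9, 1, 1, 1, 7, 3, 4, 5, 7, 8] sum 60 len 12
[8, 6, 9, 1, 1, 1, 7, 3, 4, 5, 7, 8, 0] sum 60 len 13
[6, 9, 1, 1, 1, 7, 3, 4, 5, 7, 8, 0, 4] sum 56 len 13
Longest length seen: 13.

13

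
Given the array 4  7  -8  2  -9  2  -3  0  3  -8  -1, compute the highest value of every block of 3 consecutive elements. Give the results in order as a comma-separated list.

7, 7, 2, 2, 2, 2, 3, 3, 3

4 7 -8 → max 7
7 -8 2 → max 7
-8 2 -9 → max 2
2 -9 2 → max 2
-9 2 -3 → max 2
2 -3 0 → max 2
-3 0 3 → max 3
0 3 -8 → max 3
3 -8 -1 → max 3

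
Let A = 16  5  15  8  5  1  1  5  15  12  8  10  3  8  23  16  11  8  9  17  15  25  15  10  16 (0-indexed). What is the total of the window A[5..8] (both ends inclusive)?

22

Elements at indices 5..8: 1, 1, 5, 15
sum(1, 1, 5, 15) = 22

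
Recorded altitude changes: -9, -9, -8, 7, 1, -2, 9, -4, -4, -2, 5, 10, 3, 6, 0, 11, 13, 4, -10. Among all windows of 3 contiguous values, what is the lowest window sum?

-26

Window sums for each of the 17 positions:
[-9, -9, -8] → sum -26
[-9, -8, 7] → sum -10
[-8, 7, 1] → sum 0
[7, 1, -2] → sum 6
[1, -2, 9] → sum 8
[-2, 9, -4] → sum 3
[9, -4, -4] → sum 1
[-4, -4, -2] → sum -10
[-4, -2, 5] → sum -1
[-2, 5, 10] → sum 13
[5, 10, 3] → sum 18
[10, 3, 6] → sum 19
[3, 6, 0] → sum 9
[6, 0, 11] → sum 17
[0, 11, 13] → sum 24
[11, 13, 4] → sum 28
[13, 4, -10] → sum 7
Lowest of these is -26.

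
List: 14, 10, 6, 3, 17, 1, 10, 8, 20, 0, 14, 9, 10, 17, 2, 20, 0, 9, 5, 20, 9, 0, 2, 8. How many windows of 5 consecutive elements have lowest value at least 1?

[14, 10, 6, 3, 17] → min 3  ≥ 1 ✓
[10, 6, 3, 17, 1] → min 1  ≥ 1 ✓
[6, 3, 17, 1, 10] → min 1  ≥ 1 ✓
[3, 17, 1, 10, 8] → min 1  ≥ 1 ✓
[17, 1, 10, 8, 20] → min 1  ≥ 1 ✓
[1, 10, 8, 20, 0] → min 0
[10, 8, 20, 0, 14] → min 0
[8, 20, 0, 14, 9] → min 0
[20, 0, 14, 9, 10] → min 0
[0, 14, 9, 10, 17] → min 0
[14, 9, 10, 17, 2] → min 2  ≥ 1 ✓
[9, 10, 17, 2, 20] → min 2  ≥ 1 ✓
[10, 17, 2, 20, 0] → min 0
[17, 2, 20, 0, 9] → min 0
[2, 20, 0, 9, 5] → min 0
[20, 0, 9, 5, 20] → min 0
[0, 9, 5, 20, 9] → min 0
[9, 5, 20, 9, 0] → min 0
[5, 20, 9, 0, 2] → min 0
[20, 9, 0, 2, 8] → min 0
7 windows satisfy the condition.

7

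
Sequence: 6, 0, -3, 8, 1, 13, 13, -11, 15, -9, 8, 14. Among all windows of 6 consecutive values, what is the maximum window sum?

39

6 0 -3 8 1 13 → sum 25
0 -3 8 1 13 13 → sum 32
-3 8 1 13 13 -11 → sum 21
8 1 13 13 -11 15 → sum 39
1 13 13 -11 15 -9 → sum 22
13 13 -11 15 -9 8 → sum 29
13 -11 15 -9 8 14 → sum 30
Maximum of these is 39.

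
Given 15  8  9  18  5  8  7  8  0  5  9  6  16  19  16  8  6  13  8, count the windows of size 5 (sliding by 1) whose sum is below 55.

15 8 9 18 5 → sum 55
8 9 18 5 8 → sum 48  < 55 ✓
9 18 5 8 7 → sum 47  < 55 ✓
18 5 8 7 8 → sum 46  < 55 ✓
5 8 7 8 0 → sum 28  < 55 ✓
8 7 8 0 5 → sum 28  < 55 ✓
7 8 0 5 9 → sum 29  < 55 ✓
8 0 5 9 6 → sum 28  < 55 ✓
0 5 9 6 16 → sum 36  < 55 ✓
5 9 6 16 19 → sum 55
9 6 16 19 16 → sum 66
6 16 19 16 8 → sum 65
16 19 16 8 6 → sum 65
19 16 8 6 13 → sum 62
16 8 6 13 8 → sum 51  < 55 ✓
9 windows satisfy the condition.

9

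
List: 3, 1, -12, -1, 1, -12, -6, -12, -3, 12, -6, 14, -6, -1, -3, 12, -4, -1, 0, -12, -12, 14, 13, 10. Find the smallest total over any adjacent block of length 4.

-33

Each size-4 window and its sum:
(3, 1, -12, -1) → sum -9
(1, -12, -1, 1) → sum -11
(-12, -1, 1, -12) → sum -24
(-1, 1, -12, -6) → sum -18
(1, -12, -6, -12) → sum -29
(-12, -6, -12, -3) → sum -33
(-6, -12, -3, 12) → sum -9
(-12, -3, 12, -6) → sum -9
(-3, 12, -6, 14) → sum 17
(12, -6, 14, -6) → sum 14
(-6, 14, -6, -1) → sum 1
(14, -6, -1, -3) → sum 4
(-6, -1, -3, 12) → sum 2
(-1, -3, 12, -4) → sum 4
(-3, 12, -4, -1) → sum 4
(12, -4, -1, 0) → sum 7
(-4, -1, 0, -12) → sum -17
(-1, 0, -12, -12) → sum -25
(0, -12, -12, 14) → sum -10
(-12, -12, 14, 13) → sum 3
(-12, 14, 13, 10) → sum 25
Smallest of these is -33.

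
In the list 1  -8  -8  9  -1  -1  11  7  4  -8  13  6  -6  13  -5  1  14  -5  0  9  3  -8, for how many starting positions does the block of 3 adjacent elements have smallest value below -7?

7

(1, -8, -8) → min -8  < -7 ✓
(-8, -8, 9) → min -8  < -7 ✓
(-8, 9, -1) → min -8  < -7 ✓
(9, -1, -1) → min -1
(-1, -1, 11) → min -1
(-1, 11, 7) → min -1
(11, 7, 4) → min 4
(7, 4, -8) → min -8  < -7 ✓
(4, -8, 13) → min -8  < -7 ✓
(-8, 13, 6) → min -8  < -7 ✓
(13, 6, -6) → min -6
(6, -6, 13) → min -6
(-6, 13, -5) → min -6
(13, -5, 1) → min -5
(-5, 1, 14) → min -5
(1, 14, -5) → min -5
(14, -5, 0) → min -5
(-5, 0, 9) → min -5
(0, 9, 3) → min 0
(9, 3, -8) → min -8  < -7 ✓
7 windows satisfy the condition.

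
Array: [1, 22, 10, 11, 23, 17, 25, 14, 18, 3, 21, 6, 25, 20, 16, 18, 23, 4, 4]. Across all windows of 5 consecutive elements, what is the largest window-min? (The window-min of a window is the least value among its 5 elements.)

Each size-5 window and its min:
1 22 10 11 23 → min 1
22 10 11 23 17 → min 10
10 11 23 17 25 → min 10
11 23 17 25 14 → min 11
23 17 25 14 18 → min 14
17 25 14 18 3 → min 3
25 14 18 3 21 → min 3
14 18 3 21 6 → min 3
18 3 21 6 25 → min 3
3 21 6 25 20 → min 3
21 6 25 20 16 → min 6
6 25 20 16 18 → min 6
25 20 16 18 23 → min 16
20 16 18 23 4 → min 4
16 18 23 4 4 → min 4
Largest of these is 16.

16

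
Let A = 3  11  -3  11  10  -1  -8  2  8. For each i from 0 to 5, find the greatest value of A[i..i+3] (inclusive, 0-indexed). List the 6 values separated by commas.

11, 11, 11, 11, 10, 8

[3, 11, -3, 11] → max 11
[11, -3, 11, 10] → max 11
[-3, 11, 10, -1] → max 11
[11, 10, -1, -8] → max 11
[10, -1, -8, 2] → max 10
[-1, -8, 2, 8] → max 8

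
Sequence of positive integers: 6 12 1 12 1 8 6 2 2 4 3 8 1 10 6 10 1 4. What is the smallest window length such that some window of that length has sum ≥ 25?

3

add 6: running sum 6 < 25
add 12: running sum 18 < 25
add 1: running sum 19 < 25
end 3: [12, 1, 12] sum 25, len 3
end 4: [12, 1, 12, 1] sum 26, len 4
end 5: [12, 1, 12, 1, 8] sum 34, len 5
end 6: [12, 1, 8, 6] sum 27, len 4
end 7: [12, 1, 8, 6, 2] sum 29, len 5
end 8: [12, 1, 8, 6, 2, 2] sum 31, len 6
end 9: [12, 1, 8, 6, 2, 2, 4] sum 35, len 7
end 10: [8, 6, 2, 2, 4, 3] sum 25, len 6
end 11: [6, 2, 2, 4, 3, 8] sum 25, len 6
end 12: [6, 2, 2, 4, 3, 8, 1] sum 26, len 7
end 13: [4, 3, 8, 1, 10] sum 26, len 5
end 14: [8, 1, 10, 6] sum 25, len 4
end 15: [10, 6, 10] sum 26, len 3
end 16: [10, 6, 10, 1] sum 27, len 4
end 17: [10, 6, 10, 1, 4] sum 31, len 5
Shortest qualifying length: 3.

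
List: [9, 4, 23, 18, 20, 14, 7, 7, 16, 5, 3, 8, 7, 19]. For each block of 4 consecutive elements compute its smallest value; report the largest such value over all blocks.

9 4 23 18 → min 4
4 23 18 20 → min 4
23 18 20 14 → min 14
18 20 14 7 → min 7
20 14 7 7 → min 7
14 7 7 16 → min 7
7 7 16 5 → min 5
7 16 5 3 → min 3
16 5 3 8 → min 3
5 3 8 7 → min 3
3 8 7 19 → min 3
Largest of these is 14.

14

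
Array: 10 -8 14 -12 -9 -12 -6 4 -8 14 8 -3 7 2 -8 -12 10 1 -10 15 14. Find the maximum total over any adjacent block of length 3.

19

Window sums for each of the 19 positions:
10 -8 14 → sum 16
-8 14 -12 → sum -6
14 -12 -9 → sum -7
-12 -9 -12 → sum -33
-9 -12 -6 → sum -27
-12 -6 4 → sum -14
-6 4 -8 → sum -10
4 -8 14 → sum 10
-8 14 8 → sum 14
14 8 -3 → sum 19
8 -3 7 → sum 12
-3 7 2 → sum 6
7 2 -8 → sum 1
2 -8 -12 → sum -18
-8 -12 10 → sum -10
-12 10 1 → sum -1
10 1 -10 → sum 1
1 -10 15 → sum 6
-10 15 14 → sum 19
Maximum of these is 19.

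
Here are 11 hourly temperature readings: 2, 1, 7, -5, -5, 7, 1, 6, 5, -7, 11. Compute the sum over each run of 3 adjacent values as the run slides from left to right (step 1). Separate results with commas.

Sliding a size-3 window across the 11 values:
2 1 7 → sum 10
1 7 -5 → sum 3
7 -5 -5 → sum -3
-5 -5 7 → sum -3
-5 7 1 → sum 3
7 1 6 → sum 14
1 6 5 → sum 12
6 5 -7 → sum 4
5 -7 11 → sum 9

10, 3, -3, -3, 3, 14, 12, 4, 9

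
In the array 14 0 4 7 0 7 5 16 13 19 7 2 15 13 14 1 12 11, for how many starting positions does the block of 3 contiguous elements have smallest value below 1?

5

[14, 0, 4] → min 0  < 1 ✓
[0, 4, 7] → min 0  < 1 ✓
[4, 7, 0] → min 0  < 1 ✓
[7, 0, 7] → min 0  < 1 ✓
[0, 7, 5] → min 0  < 1 ✓
[7, 5, 16] → min 5
[5, 16, 13] → min 5
[16, 13, 19] → min 13
[13, 19, 7] → min 7
[19, 7, 2] → min 2
[7, 2, 15] → min 2
[2, 15, 13] → min 2
[15, 13, 14] → min 13
[13, 14, 1] → min 1
[14, 1, 12] → min 1
[1, 12, 11] → min 1
5 windows satisfy the condition.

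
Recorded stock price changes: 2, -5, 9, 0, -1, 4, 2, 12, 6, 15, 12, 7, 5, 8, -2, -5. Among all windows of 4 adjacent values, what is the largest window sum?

45

2 -5 9 0 → sum 6
-5 9 0 -1 → sum 3
9 0 -1 4 → sum 12
0 -1 4 2 → sum 5
-1 4 2 12 → sum 17
4 2 12 6 → sum 24
2 12 6 15 → sum 35
12 6 15 12 → sum 45
6 15 12 7 → sum 40
15 12 7 5 → sum 39
12 7 5 8 → sum 32
7 5 8 -2 → sum 18
5 8 -2 -5 → sum 6
Largest of these is 45.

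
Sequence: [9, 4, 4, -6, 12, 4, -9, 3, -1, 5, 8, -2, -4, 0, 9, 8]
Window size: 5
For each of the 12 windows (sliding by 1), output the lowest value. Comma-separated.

-6, -6, -9, -9, -9, -9, -9, -2, -4, -4, -4, -4

Sliding a size-5 window across the 16 values:
9 4 4 -6 12 → min -6
4 4 -6 12 4 → min -6
4 -6 12 4 -9 → min -9
-6 12 4 -9 3 → min -9
12 4 -9 3 -1 → min -9
4 -9 3 -1 5 → min -9
-9 3 -1 5 8 → min -9
3 -1 5 8 -2 → min -2
-1 5 8 -2 -4 → min -4
5 8 -2 -4 0 → min -4
8 -2 -4 0 9 → min -4
-2 -4 0 9 8 → min -4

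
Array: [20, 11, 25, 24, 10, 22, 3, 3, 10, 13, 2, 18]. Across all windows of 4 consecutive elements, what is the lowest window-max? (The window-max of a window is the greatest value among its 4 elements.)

20 11 25 24 → max 25
11 25 24 10 → max 25
25 24 10 22 → max 25
24 10 22 3 → max 24
10 22 3 3 → max 22
22 3 3 10 → max 22
3 3 10 13 → max 13
3 10 13 2 → max 13
10 13 2 18 → max 18
Lowest of these is 13.

13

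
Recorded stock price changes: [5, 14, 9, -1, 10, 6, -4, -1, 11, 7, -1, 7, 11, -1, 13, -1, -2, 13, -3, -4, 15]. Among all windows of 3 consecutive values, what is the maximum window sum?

Window sums for each of the 19 positions:
5 14 9 → sum 28
14 9 -1 → sum 22
9 -1 10 → sum 18
-1 10 6 → sum 15
10 6 -4 → sum 12
6 -4 -1 → sum 1
-4 -1 11 → sum 6
-1 11 7 → sum 17
11 7 -1 → sum 17
7 -1 7 → sum 13
-1 7 11 → sum 17
7 11 -1 → sum 17
11 -1 13 → sum 23
-1 13 -1 → sum 11
13 -1 -2 → sum 10
-1 -2 13 → sum 10
-2 13 -3 → sum 8
13 -3 -4 → sum 6
-3 -4 15 → sum 8
Maximum of these is 28.

28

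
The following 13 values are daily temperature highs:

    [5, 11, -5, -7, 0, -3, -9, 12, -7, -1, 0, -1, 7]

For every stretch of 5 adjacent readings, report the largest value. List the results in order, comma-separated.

Sliding a size-5 window across the 13 values:
(5, 11, -5, -7, 0) → max 11
(11, -5, -7, 0, -3) → max 11
(-5, -7, 0, -3, -9) → max 0
(-7, 0, -3, -9, 12) → max 12
(0, -3, -9, 12, -7) → max 12
(-3, -9, 12, -7, -1) → max 12
(-9, 12, -7, -1, 0) → max 12
(12, -7, -1, 0, -1) → max 12
(-7, -1, 0, -1, 7) → max 7

11, 11, 0, 12, 12, 12, 12, 12, 7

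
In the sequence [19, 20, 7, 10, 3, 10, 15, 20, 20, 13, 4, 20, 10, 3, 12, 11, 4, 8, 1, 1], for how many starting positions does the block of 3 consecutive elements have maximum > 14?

10

(19, 20, 7) → max 20  > 14 ✓
(20, 7, 10) → max 20  > 14 ✓
(7, 10, 3) → max 10
(10, 3, 10) → max 10
(3, 10, 15) → max 15  > 14 ✓
(10, 15, 20) → max 20  > 14 ✓
(15, 20, 20) → max 20  > 14 ✓
(20, 20, 13) → max 20  > 14 ✓
(20, 13, 4) → max 20  > 14 ✓
(13, 4, 20) → max 20  > 14 ✓
(4, 20, 10) → max 20  > 14 ✓
(20, 10, 3) → max 20  > 14 ✓
(10, 3, 12) → max 12
(3, 12, 11) → max 12
(12, 11, 4) → max 12
(11, 4, 8) → max 11
(4, 8, 1) → max 8
(8, 1, 1) → max 8
10 windows satisfy the condition.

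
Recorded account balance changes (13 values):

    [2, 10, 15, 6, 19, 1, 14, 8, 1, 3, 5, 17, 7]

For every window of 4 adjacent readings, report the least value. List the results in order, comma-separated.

2 10 15 6 → min 2
10 15 6 19 → min 6
15 6 19 1 → min 1
6 19 1 14 → min 1
19 1 14 8 → min 1
1 14 8 1 → min 1
14 8 1 3 → min 1
8 1 3 5 → min 1
1 3 5 17 → min 1
3 5 17 7 → min 3

2, 6, 1, 1, 1, 1, 1, 1, 1, 3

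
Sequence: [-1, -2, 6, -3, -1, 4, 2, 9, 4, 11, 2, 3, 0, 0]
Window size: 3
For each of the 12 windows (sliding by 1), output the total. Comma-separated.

(-1, -2, 6) → sum 3
(-2, 6, -3) → sum 1
(6, -3, -1) → sum 2
(-3, -1, 4) → sum 0
(-1, 4, 2) → sum 5
(4, 2, 9) → sum 15
(2, 9, 4) → sum 15
(9, 4, 11) → sum 24
(4, 11, 2) → sum 17
(11, 2, 3) → sum 16
(2, 3, 0) → sum 5
(3, 0, 0) → sum 3

3, 1, 2, 0, 5, 15, 15, 24, 17, 16, 5, 3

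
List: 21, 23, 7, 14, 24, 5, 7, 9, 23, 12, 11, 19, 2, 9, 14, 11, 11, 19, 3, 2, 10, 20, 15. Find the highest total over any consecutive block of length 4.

68

21 23 7 14 → sum 65
23 7 14 24 → sum 68
7 14 24 5 → sum 50
14 24 5 7 → sum 50
24 5 7 9 → sum 45
5 7 9 23 → sum 44
7 9 23 12 → sum 51
9 23 12 11 → sum 55
23 12 11 19 → sum 65
12 11 19 2 → sum 44
11 19 2 9 → sum 41
19 2 9 14 → sum 44
2 9 14 11 → sum 36
9 14 11 11 → sum 45
14 11 11 19 → sum 55
11 11 19 3 → sum 44
11 19 3 2 → sum 35
19 3 2 10 → sum 34
3 2 10 20 → sum 35
2 10 20 15 → sum 47
Highest of these is 68.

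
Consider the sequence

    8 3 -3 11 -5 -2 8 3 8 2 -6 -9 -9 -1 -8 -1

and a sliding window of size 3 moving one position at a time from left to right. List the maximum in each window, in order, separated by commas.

8, 11, 11, 11, 8, 8, 8, 8, 8, 2, -6, -1, -1, -1

(8, 3, -3) → max 8
(3, -3, 11) → max 11
(-3, 11, -5) → max 11
(11, -5, -2) → max 11
(-5, -2, 8) → max 8
(-2, 8, 3) → max 8
(8, 3, 8) → max 8
(3, 8, 2) → max 8
(8, 2, -6) → max 8
(2, -6, -9) → max 2
(-6, -9, -9) → max -6
(-9, -9, -1) → max -1
(-9, -1, -8) → max -1
(-1, -8, -1) → max -1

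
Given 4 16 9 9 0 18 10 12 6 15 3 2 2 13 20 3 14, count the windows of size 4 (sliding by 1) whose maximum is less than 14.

[4, 16, 9, 9] → max 16
[16, 9, 9, 0] → max 16
[9, 9, 0, 18] → max 18
[9, 0, 18, 10] → max 18
[0, 18, 10, 12] → max 18
[18, 10, 12, 6] → max 18
[10, 12, 6, 15] → max 15
[12, 6, 15, 3] → max 15
[6, 15, 3, 2] → max 15
[15, 3, 2, 2] → max 15
[3, 2, 2, 13] → max 13  < 14 ✓
[2, 2, 13, 20] → max 20
[2, 13, 20, 3] → max 20
[13, 20, 3, 14] → max 20
1 window satisfy the condition.

1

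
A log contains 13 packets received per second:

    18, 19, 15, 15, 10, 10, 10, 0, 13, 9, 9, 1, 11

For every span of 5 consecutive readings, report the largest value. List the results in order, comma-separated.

19, 19, 15, 15, 13, 13, 13, 13, 13

(18, 19, 15, 15, 10) → max 19
(19, 15, 15, 10, 10) → max 19
(15, 15, 10, 10, 10) → max 15
(15, 10, 10, 10, 0) → max 15
(10, 10, 10, 0, 13) → max 13
(10, 10, 0, 13, 9) → max 13
(10, 0, 13, 9, 9) → max 13
(0, 13, 9, 9, 1) → max 13
(13, 9, 9, 1, 11) → max 13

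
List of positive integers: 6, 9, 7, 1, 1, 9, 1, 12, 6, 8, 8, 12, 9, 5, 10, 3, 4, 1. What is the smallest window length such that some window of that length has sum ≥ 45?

add 6: running sum 6 < 45
add 9: running sum 15 < 45
add 7: running sum 22 < 45
add 1: running sum 23 < 45
add 1: running sum 24 < 45
add 9: running sum 33 < 45
add 1: running sum 34 < 45
add 12: shortest ending here [6, 9, 7, 1, 1, 9, 1, 12] sum 46, len 8
add 6: shortest ending here [9, 7, 1, 1, 9, 1, 12, 6] sum 46, len 8
add 8: shortest ending here [7, 1, 1, 9, 1, 12, 6, 8] sum 45, len 8
add 8: shortest ending here [1, 9, 1, 12, 6, 8, 8] sum 45, len 7
add 12: shortest ending here [12, 6, 8, 8, 12] sum 46, len 5
add 9: shortest ending here [12, 6, 8, 8, 12, 9] sum 55, len 6
add 5: shortest ending here [6, 8, 8, 12, 9, 5] sum 48, len 6
add 10: shortest ending here [8, 8, 12, 9, 5, 10] sum 52, len 6
add 3: shortest ending here [8, 12, 9, 5, 10, 3] sum 47, len 6
add 4: shortest ending here [8, 12, 9, 5, 10, 3, 4] sum 51, len 7
add 1: shortest ending here [8, 12, 9, 5, 10, 3, 4, 1] sum 52, len 8
Shortest qualifying length: 5.

5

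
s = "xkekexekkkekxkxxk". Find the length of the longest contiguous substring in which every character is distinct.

3

add x: [x] len 1
add k: [x, k] len 2
add e: [x, k, e] len 3
add k (repeat k, move left end past it): [e, k] len 2
add e (repeat e, move left end past it): [k, e] len 2
add x: [k, e, x] len 3
add e (repeat e, move left end past it): [x, e] len 2
add k: [x, e, k] len 3
add k (repeat k, move left end past it): [k] len 1
add k (repeat k, move left end past it): [k] len 1
add e: [k, e] len 2
add k (repeat k, move left end past it): [e, k] len 2
add x: [e, k, x] len 3
add k (repeat k, move left end past it): [x, k] len 2
add x (repeat x, move left end past it): [k, x] len 2
add x (repeat x, move left end past it): [x] len 1
add k: [x, k] len 2
Longest all-distinct length: 3.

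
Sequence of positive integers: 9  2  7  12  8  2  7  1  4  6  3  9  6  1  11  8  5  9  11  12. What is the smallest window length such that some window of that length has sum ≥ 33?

add 9: running sum 9 < 33
add 2: running sum 11 < 33
add 7: running sum 18 < 33
add 12: running sum 30 < 33
end 4: [9, 2, 7, 12, 8] sum 38, len 5
end 5: [9, 2, 7, 12, 8, 2] sum 40, len 6
end 6: [7, 12, 8, 2, 7] sum 36, len 5
end 7: [7, 12, 8, 2, 7, 1] sum 37, len 6
end 8: [12, 8, 2, 7, 1, 4] sum 34, len 6
end 9: [12, 8, 2, 7, 1, 4, 6] sum 40, len 7
end 10: [12, 8, 2, 7, 1, 4, 6, 3] sum 43, len 8
end 11: [8, 2, 7, 1, 4, 6, 3, 9] sum 40, len 8
end 12: [7, 1, 4, 6, 3, 9, 6] sum 36, len 7
end 13: [7, 1, 4, 6, 3, 9, 6, 1] sum 37, len 8
end 14: [6, 3, 9, 6, 1, 11] sum 36, len 6
end 15: [9, 6, 1, 11, 8] sum 35, len 5
end 16: [9, 6, 1, 11, 8, 5] sum 40, len 6
end 17: [11, 8, 5, 9] sum 33, len 4
end 18: [8, 5, 9, 11] sum 33, len 4
end 19: [5, 9, 11, 12] sum 37, len 4
Shortest qualifying length: 4.

4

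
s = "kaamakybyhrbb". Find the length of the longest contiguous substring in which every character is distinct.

add k: [k] len 1
add a: [k, a] len 2
add a (repeat a, move left end past it): [a] len 1
add m: [a, m] len 2
add a (repeat a, move left end past it): [m, a] len 2
add k: [m, a, k] len 3
add y: [m, a, k, y] len 4
add b: [m, a, k, y, b] len 5
add y (repeat y, move left end past it): [b, y] len 2
add h: [b, y, h] len 3
add r: [b, y, h, r] len 4
add b (repeat b, move left end past it): [y, h, r, b] len 4
add b (repeat b, move left end past it): [b] len 1
Longest all-distinct length: 5.

5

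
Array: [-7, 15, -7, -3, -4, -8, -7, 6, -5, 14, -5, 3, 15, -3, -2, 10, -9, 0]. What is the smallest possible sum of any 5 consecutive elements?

Each size-5 window and its sum:
(-7, 15, -7, -3, -4) → sum -6
(15, -7, -3, -4, -8) → sum -7
(-7, -3, -4, -8, -7) → sum -29
(-3, -4, -8, -7, 6) → sum -16
(-4, -8, -7, 6, -5) → sum -18
(-8, -7, 6, -5, 14) → sum 0
(-7, 6, -5, 14, -5) → sum 3
(6, -5, 14, -5, 3) → sum 13
(-5, 14, -5, 3, 15) → sum 22
(14, -5, 3, 15, -3) → sum 24
(-5, 3, 15, -3, -2) → sum 8
(3, 15, -3, -2, 10) → sum 23
(15, -3, -2, 10, -9) → sum 11
(-3, -2, 10, -9, 0) → sum -4
Smallest of these is -29.

-29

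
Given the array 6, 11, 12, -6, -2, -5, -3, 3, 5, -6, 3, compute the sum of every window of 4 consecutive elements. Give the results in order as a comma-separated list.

23, 15, -1, -16, -7, 0, -1, 5

(6, 11, 12, -6) → sum 23
(11, 12, -6, -2) → sum 15
(12, -6, -2, -5) → sum -1
(-6, -2, -5, -3) → sum -16
(-2, -5, -3, 3) → sum -7
(-5, -3, 3, 5) → sum 0
(-3, 3, 5, -6) → sum -1
(3, 5, -6, 3) → sum 5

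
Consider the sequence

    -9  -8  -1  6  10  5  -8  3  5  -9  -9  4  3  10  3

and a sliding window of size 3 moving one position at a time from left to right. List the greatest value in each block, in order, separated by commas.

-1, 6, 10, 10, 10, 5, 5, 5, 5, 4, 4, 10, 10

-9 -8 -1 → max -1
-8 -1 6 → max 6
-1 6 10 → max 10
6 10 5 → max 10
10 5 -8 → max 10
5 -8 3 → max 5
-8 3 5 → max 5
3 5 -9 → max 5
5 -9 -9 → max 5
-9 -9 4 → max 4
-9 4 3 → max 4
4 3 10 → max 10
3 10 3 → max 10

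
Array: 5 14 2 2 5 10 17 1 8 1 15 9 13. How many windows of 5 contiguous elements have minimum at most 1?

5 14 2 2 5 → min 2
14 2 2 5 10 → min 2
2 2 5 10 17 → min 2
2 5 10 17 1 → min 1  ≤ 1 ✓
5 10 17 1 8 → min 1  ≤ 1 ✓
10 17 1 8 1 → min 1  ≤ 1 ✓
17 1 8 1 15 → min 1  ≤ 1 ✓
1 8 1 15 9 → min 1  ≤ 1 ✓
8 1 15 9 13 → min 1  ≤ 1 ✓
6 windows satisfy the condition.

6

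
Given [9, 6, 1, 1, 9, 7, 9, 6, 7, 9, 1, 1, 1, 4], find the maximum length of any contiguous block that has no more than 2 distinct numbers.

Extend right; when distinct count exceeds 2, shrink from the left:
add 9: window [9] (1 distinct), len 1
add 6: window [9, 6] (2 distinct), len 2
add 1: window [6, 1] (2 distinct), len 2
add 1: window [6, 1, 1] (2 distinct), len 3
add 9: window [1, 1, 9] (2 distinct), len 3
add 7: window [9, 7] (2 distinct), len 2
add 9: window [9, 7, 9] (2 distinct), len 3
add 6: window [9, 6] (2 distinct), len 2
add 7: window [6, 7] (2 distinct), len 2
add 9: window [7, 9] (2 distinct), len 2
add 1: window [9, 1] (2 distinct), len 2
add 1: window [9, 1, 1] (2 distinct), len 3
add 1: window [9, 1, 1, 1] (2 distinct), len 4
add 4: window [1, 1, 1, 4] (2 distinct), len 4
Longest length with ≤2 distinct: 4.

4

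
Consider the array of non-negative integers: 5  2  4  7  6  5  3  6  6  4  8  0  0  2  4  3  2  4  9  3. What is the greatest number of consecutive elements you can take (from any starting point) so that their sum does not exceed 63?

→ 5: sum 5, len 1
→ 2: sum 7, len 2
→ 4: sum 11, len 3
→ 7: sum 18, len 4
→ 6: sum 24, len 5
→ 5: sum 29, len 6
→ 3: sum 32, len 7
→ 6: sum 38, len 8
→ 6: sum 44, len 9
→ 4: sum 48, len 10
→ 8: sum 56, len 11
→ 0: sum 56, len 12
→ 0: sum 56, len 13
→ 2: sum 58, len 14
→ 4: sum 62, len 15
→ 3 (dropped 5): sum 60, len 15
→ 2: sum 62, len 16
→ 4 (dropped 2, 4): sum 60, len 15
→ 9 (dropped 7): sum 62, len 15
→ 3 (dropped 6): sum 59, len 15
Longest length seen: 16.

16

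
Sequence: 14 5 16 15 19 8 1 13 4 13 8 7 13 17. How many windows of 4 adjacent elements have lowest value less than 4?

4

14 5 16 15 → min 5
5 16 15 19 → min 5
16 15 19 8 → min 8
15 19 8 1 → min 1  < 4 ✓
19 8 1 13 → min 1  < 4 ✓
8 1 13 4 → min 1  < 4 ✓
1 13 4 13 → min 1  < 4 ✓
13 4 13 8 → min 4
4 13 8 7 → min 4
13 8 7 13 → min 7
8 7 13 17 → min 7
4 windows satisfy the condition.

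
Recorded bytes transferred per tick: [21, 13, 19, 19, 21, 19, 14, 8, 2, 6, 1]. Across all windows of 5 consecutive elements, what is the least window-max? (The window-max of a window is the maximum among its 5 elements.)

14

Each size-5 window and its max:
(21, 13, 19, 19, 21) → max 21
(13, 19, 19, 21, 19) → max 21
(19, 19, 21, 19, 14) → max 21
(19, 21, 19, 14, 8) → max 21
(21, 19, 14, 8, 2) → max 21
(19, 14, 8, 2, 6) → max 19
(14, 8, 2, 6, 1) → max 14
Least of these is 14.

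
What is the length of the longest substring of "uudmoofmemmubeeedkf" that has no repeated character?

[u] len 1
[u] len 1
[u, d] len 2
[u, d, m] len 3
[u, d, m, o] len 4
[o] len 1
[o, f] len 2
[o, f, m] len 3
[o, f, m, e] len 4
[e, m] len 2
[m] len 1
[m, u] len 2
[m, u, b] len 3
[m, u, b, e] len 4
[e] len 1
[e] len 1
[e, d] len 2
[e, d, k] len 3
[e, d, k, f] len 4
Longest all-distinct length: 4.

4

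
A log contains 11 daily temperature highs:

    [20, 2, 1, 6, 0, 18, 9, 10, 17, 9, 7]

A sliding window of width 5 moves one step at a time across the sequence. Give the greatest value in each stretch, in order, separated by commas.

20, 18, 18, 18, 18, 18, 17

[20, 2, 1, 6, 0] → max 20
[2, 1, 6, 0, 18] → max 18
[1, 6, 0, 18, 9] → max 18
[6, 0, 18, 9, 10] → max 18
[0, 18, 9, 10, 17] → max 18
[18, 9, 10, 17, 9] → max 18
[9, 10, 17, 9, 7] → max 17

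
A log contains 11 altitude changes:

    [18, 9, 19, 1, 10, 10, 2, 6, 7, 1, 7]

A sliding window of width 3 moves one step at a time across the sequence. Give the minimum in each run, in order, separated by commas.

9, 1, 1, 1, 2, 2, 2, 1, 1

Sliding a size-3 window across the 11 values:
18 9 19 → min 9
9 19 1 → min 1
19 1 10 → min 1
1 10 10 → min 1
10 10 2 → min 2
10 2 6 → min 2
2 6 7 → min 2
6 7 1 → min 1
7 1 7 → min 1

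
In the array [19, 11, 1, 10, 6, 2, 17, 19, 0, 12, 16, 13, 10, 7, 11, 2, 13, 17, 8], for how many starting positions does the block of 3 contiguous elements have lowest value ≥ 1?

(19, 11, 1) → min 1  ≥ 1 ✓
(11, 1, 10) → min 1  ≥ 1 ✓
(1, 10, 6) → min 1  ≥ 1 ✓
(10, 6, 2) → min 2  ≥ 1 ✓
(6, 2, 17) → min 2  ≥ 1 ✓
(2, 17, 19) → min 2  ≥ 1 ✓
(17, 19, 0) → min 0
(19, 0, 12) → min 0
(0, 12, 16) → min 0
(12, 16, 13) → min 12  ≥ 1 ✓
(16, 13, 10) → min 10  ≥ 1 ✓
(13, 10, 7) → min 7  ≥ 1 ✓
(10, 7, 11) → min 7  ≥ 1 ✓
(7, 11, 2) → min 2  ≥ 1 ✓
(11, 2, 13) → min 2  ≥ 1 ✓
(2, 13, 17) → min 2  ≥ 1 ✓
(13, 17, 8) → min 8  ≥ 1 ✓
14 windows satisfy the condition.

14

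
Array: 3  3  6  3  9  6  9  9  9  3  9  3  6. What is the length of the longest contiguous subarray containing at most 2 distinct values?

6

Extend right; when distinct count exceeds 2, shrink from the left:
add 3: window [3] (1 distinct), len 1
add 3: window [3, 3] (1 distinct), len 2
add 6: window [3, 3, 6] (2 distinct), len 3
add 3: window [3, 3, 6, 3] (2 distinct), len 4
add 9: window [3, 9] (2 distinct), len 2
add 6: window [9, 6] (2 distinct), len 2
add 9: window [9, 6, 9] (2 distinct), len 3
add 9: window [9, 6, 9, 9] (2 distinct), len 4
add 9: window [9, 6, 9, 9, 9] (2 distinct), len 5
add 3: window [9, 9, 9, 3] (2 distinct), len 4
add 9: window [9, 9, 9, 3, 9] (2 distinct), len 5
add 3: window [9, 9, 9, 3, 9, 3] (2 distinct), len 6
add 6: window [3, 6] (2 distinct), len 2
Longest length with ≤2 distinct: 6.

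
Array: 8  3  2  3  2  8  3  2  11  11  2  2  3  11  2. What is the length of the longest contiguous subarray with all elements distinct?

add 8: [8] len 1
add 3: [8, 3] len 2
add 2: [8, 3, 2] len 3
add 3 (repeat 3, move left end past it): [2, 3] len 2
add 2 (repeat 2, move left end past it): [3, 2] len 2
add 8: [3, 2, 8] len 3
add 3 (repeat 3, move left end past it): [2, 8, 3] len 3
add 2 (repeat 2, move left end past it): [8, 3, 2] len 3
add 11: [8, 3, 2, 11] len 4
add 11 (repeat 11, move left end past it): [11] len 1
add 2: [11, 2] len 2
add 2 (repeat 2, move left end past it): [2] len 1
add 3: [2, 3] len 2
add 11: [2, 3, 11] len 3
add 2 (repeat 2, move left end past it): [3, 11, 2] len 3
Longest all-distinct length: 4.

4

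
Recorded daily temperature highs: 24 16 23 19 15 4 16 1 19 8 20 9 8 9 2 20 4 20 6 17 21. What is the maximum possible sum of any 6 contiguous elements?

24 16 23 19 15 4 → sum 101
16 23 19 15 4 16 → sum 93
23 19 15 4 16 1 → sum 78
19 15 4 16 1 19 → sum 74
15 4 16 1 19 8 → sum 63
4 16 1 19 8 20 → sum 68
16 1 19 8 20 9 → sum 73
1 19 8 20 9 8 → sum 65
19 8 20 9 8 9 → sum 73
8 20 9 8 9 2 → sum 56
20 9 8 9 2 20 → sum 68
9 8 9 2 20 4 → sum 52
8 9 2 20 4 20 → sum 63
9 2 20 4 20 6 → sum 61
2 20 4 20 6 17 → sum 69
20 4 20 6 17 21 → sum 88
Maximum of these is 101.

101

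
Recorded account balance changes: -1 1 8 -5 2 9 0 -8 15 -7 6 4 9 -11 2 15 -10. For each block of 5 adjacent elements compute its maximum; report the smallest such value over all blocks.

8

-1 1 8 -5 2 → max 8
1 8 -5 2 9 → max 9
8 -5 2 9 0 → max 9
-5 2 9 0 -8 → max 9
2 9 0 -8 15 → max 15
9 0 -8 15 -7 → max 15
0 -8 15 -7 6 → max 15
-8 15 -7 6 4 → max 15
15 -7 6 4 9 → max 15
-7 6 4 9 -11 → max 9
6 4 9 -11 2 → max 9
4 9 -11 2 15 → max 15
9 -11 2 15 -10 → max 15
Smallest of these is 8.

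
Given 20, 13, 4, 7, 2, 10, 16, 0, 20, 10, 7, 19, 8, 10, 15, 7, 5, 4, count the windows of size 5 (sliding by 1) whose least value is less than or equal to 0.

5

(20, 13, 4, 7, 2) → min 2
(13, 4, 7, 2, 10) → min 2
(4, 7, 2, 10, 16) → min 2
(7, 2, 10, 16, 0) → min 0  ≤ 0 ✓
(2, 10, 16, 0, 20) → min 0  ≤ 0 ✓
(10, 16, 0, 20, 10) → min 0  ≤ 0 ✓
(16, 0, 20, 10, 7) → min 0  ≤ 0 ✓
(0, 20, 10, 7, 19) → min 0  ≤ 0 ✓
(20, 10, 7, 19, 8) → min 7
(10, 7, 19, 8, 10) → min 7
(7, 19, 8, 10, 15) → min 7
(19, 8, 10, 15, 7) → min 7
(8, 10, 15, 7, 5) → min 5
(10, 15, 7, 5, 4) → min 4
5 windows satisfy the condition.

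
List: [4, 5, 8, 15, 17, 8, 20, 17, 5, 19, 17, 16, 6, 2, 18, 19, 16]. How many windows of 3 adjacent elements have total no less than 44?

[4, 5, 8] → sum 17
[5, 8, 15] → sum 28
[8, 15, 17] → sum 40
[15, 17, 8] → sum 40
[17, 8, 20] → sum 45  ≥ 44 ✓
[8, 20, 17] → sum 45  ≥ 44 ✓
[20, 17, 5] → sum 42
[17, 5, 19] → sum 41
[5, 19, 17] → sum 41
[19, 17, 16] → sum 52  ≥ 44 ✓
[17, 16, 6] → sum 39
[16, 6, 2] → sum 24
[6, 2, 18] → sum 26
[2, 18, 19] → sum 39
[18, 19, 16] → sum 53  ≥ 44 ✓
4 windows satisfy the condition.

4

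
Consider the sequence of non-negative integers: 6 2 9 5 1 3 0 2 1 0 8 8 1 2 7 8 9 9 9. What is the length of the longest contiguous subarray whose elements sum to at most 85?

18

add 6: [6] sum 6, len 1
add 2: [6, 2] sum 8, len 2
add 9: [6, 2, 9] sum 17, len 3
add 5: [6, 2, 9, 5] sum 22, len 4
add 1: [6, 2, 9, 5, 1] sum 23, len 5
add 3: [6, 2, 9, 5, 1, 3] sum 26, len 6
add 0: [6, 2, 9, 5, 1, 3, 0] sum 26, len 7
add 2: [6, 2, 9, 5, 1, 3, 0, 2] sum 28, len 8
add 1: [6, 2, 9, 5, 1, 3, 0, 2, 1] sum 29, len 9
add 0: [6, 2, 9, 5, 1, 3, 0, 2, 1, 0] sum 29, len 10
add 8: [6, 2, 9, 5, 1, 3, 0, 2, 1, 0, 8] sum 37, len 11
add 8: [6, 2, 9, 5, 1, 3, 0, 2, 1, 0, 8, 8] sum 45, len 12
add 1: [6, 2, 9, 5, 1, 3, 0, 2, 1, 0, 8, 8, 1] sum 46, len 13
add 2: [6, 2, 9, 5, 1, 3, 0, 2, 1, 0, 8, 8, 1, 2] sum 48, len 14
add 7: [6, 2, 9, 5, 1, 3, 0, 2, 1, 0, 8, 8, 1, 2, 7] sum 55, len 15
add 8: [6, 2, 9, 5, 1, 3, 0, 2, 1, 0, 8, 8, 1, 2, 7, 8] sum 63, len 16
add 9: [6, 2, 9, 5, 1, 3, 0, 2, 1, 0, 8, 8, 1, 2, 7, 8, 9] sum 72, len 17
add 9: [6, 2, 9, 5, 1, 3, 0, 2, 1, 0, 8, 8, 1, 2, 7, 8, 9, 9] sum 81, len 18
add 9: [2, 9, 5, 1, 3, 0, 2, 1, 0, 8, 8, 1, 2, 7, 8, 9, 9, 9] sum 84, len 18
Longest length seen: 18.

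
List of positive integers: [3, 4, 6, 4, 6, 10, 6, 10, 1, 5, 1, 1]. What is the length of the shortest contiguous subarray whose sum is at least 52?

9

add 3: running sum 3 < 52
add 4: running sum 7 < 52
add 6: running sum 13 < 52
add 4: running sum 17 < 52
add 6: running sum 23 < 52
add 10: running sum 33 < 52
add 6: running sum 39 < 52
add 10: running sum 49 < 52
add 1: running sum 50 < 52
add 5: shortest ending here [4, 6, 4, 6, 10, 6, 10, 1, 5] sum 52, len 9
add 1: shortest ending here [4, 6, 4, 6, 10, 6, 10, 1, 5, 1] sum 53, len 10
add 1: shortest ending here [4, 6, 4, 6, 10, 6, 10, 1, 5, 1, 1] sum 54, len 11
Shortest qualifying length: 9.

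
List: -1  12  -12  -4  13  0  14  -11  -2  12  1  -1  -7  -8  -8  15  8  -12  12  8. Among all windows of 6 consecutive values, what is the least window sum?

(-1, 12, -12, -4, 13, 0) → sum 8
(12, -12, -4, 13, 0, 14) → sum 23
(-12, -4, 13, 0, 14, -11) → sum 0
(-4, 13, 0, 14, -11, -2) → sum 10
(13, 0, 14, -11, -2, 12) → sum 26
(0, 14, -11, -2, 12, 1) → sum 14
(14, -11, -2, 12, 1, -1) → sum 13
(-11, -2, 12, 1, -1, -7) → sum -8
(-2, 12, 1, -1, -7, -8) → sum -5
(12, 1, -1, -7, -8, -8) → sum -11
(1, -1, -7, -8, -8, 15) → sum -8
(-1, -7, -8, -8, 15, 8) → sum -1
(-7, -8, -8, 15, 8, -12) → sum -12
(-8, -8, 15, 8, -12, 12) → sum 7
(-8, 15, 8, -12, 12, 8) → sum 23
Least of these is -12.

-12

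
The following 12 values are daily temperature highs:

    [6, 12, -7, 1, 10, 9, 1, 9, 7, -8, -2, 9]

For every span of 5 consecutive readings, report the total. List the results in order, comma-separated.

Sliding a size-5 window across the 12 values:
[6, 12, -7, 1, 10] → sum 22
[12, -7, 1, 10, 9] → sum 25
[-7, 1, 10, 9, 1] → sum 14
[1, 10, 9, 1, 9] → sum 30
[10, 9, 1, 9, 7] → sum 36
[9, 1, 9, 7, -8] → sum 18
[1, 9, 7, -8, -2] → sum 7
[9, 7, -8, -2, 9] → sum 15

22, 25, 14, 30, 36, 18, 7, 15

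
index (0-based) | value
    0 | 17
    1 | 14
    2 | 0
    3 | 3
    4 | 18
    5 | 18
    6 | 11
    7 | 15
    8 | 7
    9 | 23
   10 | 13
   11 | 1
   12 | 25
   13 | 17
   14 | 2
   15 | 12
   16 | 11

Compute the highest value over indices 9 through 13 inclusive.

Elements at indices 9..13: 23, 13, 1, 25, 17
max(23, 13, 1, 25, 17) = 25

25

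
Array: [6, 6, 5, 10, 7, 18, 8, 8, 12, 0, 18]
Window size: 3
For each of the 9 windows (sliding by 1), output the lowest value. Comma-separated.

[6, 6, 5] → min 5
[6, 5, 10] → min 5
[5, 10, 7] → min 5
[10, 7, 18] → min 7
[7, 18, 8] → min 7
[18, 8, 8] → min 8
[8, 8, 12] → min 8
[8, 12, 0] → min 0
[12, 0, 18] → min 0

5, 5, 5, 7, 7, 8, 8, 0, 0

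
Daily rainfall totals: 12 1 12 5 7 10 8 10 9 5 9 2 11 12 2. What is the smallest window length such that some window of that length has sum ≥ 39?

add 12: running sum 12 < 39
add 1: running sum 13 < 39
add 12: running sum 25 < 39
add 5: running sum 30 < 39
add 7: running sum 37 < 39
add 10: shortest ending here [12, 1, 12, 5, 7, 10] sum 47, len 6
add 8: shortest ending here [12, 5, 7, 10, 8] sum 42, len 5
add 10: shortest ending here [5, 7, 10, 8, 10] sum 40, len 5
add 9: shortest ending here [7, 10, 8, 10, 9] sum 44, len 5
add 5: shortest ending here [10, 8, 10, 9, 5] sum 42, len 5
add 9: shortest ending here [8, 10, 9, 5, 9] sum 41, len 5
add 2: shortest ending here [8, 10, 9, 5, 9, 2] sum 43, len 6
add 11: shortest ending here [10, 9, 5, 9, 2, 11] sum 46, len 6
add 12: shortest ending here [5, 9, 2, 11, 12] sum 39, len 5
add 2: shortest ending here [5, 9, 2, 11, 12, 2] sum 41, len 6
Shortest qualifying length: 5.

5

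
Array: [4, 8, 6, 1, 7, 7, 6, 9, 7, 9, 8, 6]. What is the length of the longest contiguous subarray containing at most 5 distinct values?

[4] 1 distinct, len 1
[4, 8] 2 distinct, len 2
[4, 8, 6] 3 distinct, len 3
[4, 8, 6, 1] 4 distinct, len 4
[4, 8, 6, 1, 7] 5 distinct, len 5
[4, 8, 6, 1, 7, 7] 5 distinct, len 6
[4, 8, 6, 1, 7, 7, 6] 5 distinct, len 7
[8, 6, 1, 7, 7, 6, 9] 5 distinct, len 7
[8, 6, 1, 7, 7, 6, 9, 7] 5 distinct, len 8
[8, 6, 1, 7, 7, 6, 9, 7, 9] 5 distinct, len 9
[8, 6, 1, 7, 7, 6, 9, 7, 9, 8] 5 distinct, len 10
[8, 6, 1, 7, 7, 6, 9, 7, 9, 8, 6] 5 distinct, len 11
Longest length with ≤5 distinct: 11.

11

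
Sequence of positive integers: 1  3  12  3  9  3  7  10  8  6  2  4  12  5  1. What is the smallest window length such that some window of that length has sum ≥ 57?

8

add 1: running sum 1 < 57
add 3: running sum 4 < 57
add 12: running sum 16 < 57
add 3: running sum 19 < 57
add 9: running sum 28 < 57
add 3: running sum 31 < 57
add 7: running sum 38 < 57
add 10: running sum 48 < 57
add 8: running sum 56 < 57
end 9: [12, 3, 9, 3, 7, 10, 8, 6] sum 58, len 8
end 10: [12, 3, 9, 3, 7, 10, 8, 6, 2] sum 60, len 9
end 11: [12, 3, 9, 3, 7, 10, 8, 6, 2, 4] sum 64, len 10
end 12: [9, 3, 7, 10, 8, 6, 2, 4, 12] sum 61, len 9
end 13: [3, 7, 10, 8, 6, 2, 4, 12, 5] sum 57, len 9
end 14: [3, 7, 10, 8, 6, 2, 4, 12, 5, 1] sum 58, len 10
Shortest qualifying length: 8.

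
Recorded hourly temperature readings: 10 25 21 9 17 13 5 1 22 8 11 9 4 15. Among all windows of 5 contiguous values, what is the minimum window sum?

Window sums for each of the 10 positions:
[10, 25, 21, 9, 17] → sum 82
[25, 21, 9, 17, 13] → sum 85
[21, 9, 17, 13, 5] → sum 65
[9, 17, 13, 5, 1] → sum 45
[17, 13, 5, 1, 22] → sum 58
[13, 5, 1, 22, 8] → sum 49
[5, 1, 22, 8, 11] → sum 47
[1, 22, 8, 11, 9] → sum 51
[22, 8, 11, 9, 4] → sum 54
[8, 11, 9, 4, 15] → sum 47
Minimum of these is 45.

45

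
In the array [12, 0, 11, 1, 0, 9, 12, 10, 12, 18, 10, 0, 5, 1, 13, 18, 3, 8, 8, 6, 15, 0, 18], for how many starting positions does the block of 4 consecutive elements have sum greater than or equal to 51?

[12, 0, 11, 1] → sum 24
[0, 11, 1, 0] → sum 12
[11, 1, 0, 9] → sum 21
[1, 0, 9, 12] → sum 22
[0, 9, 12, 10] → sum 31
[9, 12, 10, 12] → sum 43
[12, 10, 12, 18] → sum 52  ≥ 51 ✓
[10, 12, 18, 10] → sum 50
[12, 18, 10, 0] → sum 40
[18, 10, 0, 5] → sum 33
[10, 0, 5, 1] → sum 16
[0, 5, 1, 13] → sum 19
[5, 1, 13, 18] → sum 37
[1, 13, 18, 3] → sum 35
[13, 18, 3, 8] → sum 42
[18, 3, 8, 8] → sum 37
[3, 8, 8, 6] → sum 25
[8, 8, 6, 15] → sum 37
[8, 6, 15, 0] → sum 29
[6, 15, 0, 18] → sum 39
1 window satisfy the condition.

1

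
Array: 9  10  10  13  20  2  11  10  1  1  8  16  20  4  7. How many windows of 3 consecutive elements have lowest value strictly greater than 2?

[9, 10, 10] → min 9  > 2 ✓
[10, 10, 13] → min 10  > 2 ✓
[10, 13, 20] → min 10  > 2 ✓
[13, 20, 2] → min 2
[20, 2, 11] → min 2
[2, 11, 10] → min 2
[11, 10, 1] → min 1
[10, 1, 1] → min 1
[1, 1, 8] → min 1
[1, 8, 16] → min 1
[8, 16, 20] → min 8  > 2 ✓
[16, 20, 4] → min 4  > 2 ✓
[20, 4, 7] → min 4  > 2 ✓
6 windows satisfy the condition.

6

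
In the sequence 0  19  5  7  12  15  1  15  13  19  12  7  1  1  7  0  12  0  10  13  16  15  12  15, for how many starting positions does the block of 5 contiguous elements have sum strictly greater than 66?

[0, 19, 5, 7, 12] → sum 43
[19, 5, 7, 12, 15] → sum 58
[5, 7, 12, 15, 1] → sum 40
[7, 12, 15, 1, 15] → sum 50
[12, 15, 1, 15, 13] → sum 56
[15, 1, 15, 13, 19] → sum 63
[1, 15, 13, 19, 12] → sum 60
[15, 13, 19, 12, 7] → sum 66
[13, 19, 12, 7, 1] → sum 52
[19, 12, 7, 1, 1] → sum 40
[12, 7, 1, 1, 7] → sum 28
[7, 1, 1, 7, 0] → sum 16
[1, 1, 7, 0, 12] → sum 21
[1, 7, 0, 12, 0] → sum 20
[7, 0, 12, 0, 10] → sum 29
[0, 12, 0, 10, 13] → sum 35
[12, 0, 10, 13, 16] → sum 51
[0, 10, 13, 16, 15] → sum 54
[10, 13, 16, 15, 12] → sum 66
[13, 16, 15, 12, 15] → sum 71  > 66 ✓
1 window satisfy the condition.

1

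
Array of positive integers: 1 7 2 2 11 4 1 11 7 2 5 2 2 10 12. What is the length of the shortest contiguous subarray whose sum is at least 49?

8

Extend right; whenever the sum reaches 49, record the length and shrink from the left:
add 1: running sum 1 < 49
add 7: running sum 8 < 49
add 2: running sum 10 < 49
add 2: running sum 12 < 49
add 11: running sum 23 < 49
add 4: running sum 27 < 49
add 1: running sum 28 < 49
add 11: running sum 39 < 49
add 7: running sum 46 < 49
add 2: running sum 48 < 49
end 10: [7, 2, 2, 11, 4, 1, 11, 7, 2, 5] sum 52, len 10
end 11: [7, 2, 2, 11, 4, 1, 11, 7, 2, 5, 2] sum 54, len 11
end 12: [2, 2, 11, 4, 1, 11, 7, 2, 5, 2, 2] sum 49, len 11
end 13: [11, 4, 1, 11, 7, 2, 5, 2, 2, 10] sum 55, len 10
end 14: [11, 7, 2, 5, 2, 2, 10, 12] sum 51, len 8
Shortest qualifying length: 8.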